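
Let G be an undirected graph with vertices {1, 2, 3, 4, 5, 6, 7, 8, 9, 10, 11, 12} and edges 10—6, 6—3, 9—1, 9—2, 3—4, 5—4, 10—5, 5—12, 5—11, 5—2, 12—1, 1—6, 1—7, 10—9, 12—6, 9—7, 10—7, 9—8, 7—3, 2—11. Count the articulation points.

Removing 9 increases the component count from 1 to 2, so 9 is a cut vertex.
By contrast removing 7 leaves 1 component; it is not a cut vertex. No other vertex is a cut vertex either.

1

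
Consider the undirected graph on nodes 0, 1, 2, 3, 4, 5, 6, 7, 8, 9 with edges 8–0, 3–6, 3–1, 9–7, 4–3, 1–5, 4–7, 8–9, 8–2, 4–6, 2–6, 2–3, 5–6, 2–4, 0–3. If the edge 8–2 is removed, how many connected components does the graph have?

8 and 2 are still connected via 8-0-3-2, so the component count stays at 1.

1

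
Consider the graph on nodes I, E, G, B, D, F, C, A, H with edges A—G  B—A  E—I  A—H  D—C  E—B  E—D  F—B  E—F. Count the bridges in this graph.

6

The edges on the cycle E-F-B-E are not bridges since each lies on that cycle.
But removing A—H disconnects A from H; removing D—C disconnects D from C; removing E—D disconnects E from D; removing A—G disconnects A from G — these are bridges.
In total 6 edges are bridges.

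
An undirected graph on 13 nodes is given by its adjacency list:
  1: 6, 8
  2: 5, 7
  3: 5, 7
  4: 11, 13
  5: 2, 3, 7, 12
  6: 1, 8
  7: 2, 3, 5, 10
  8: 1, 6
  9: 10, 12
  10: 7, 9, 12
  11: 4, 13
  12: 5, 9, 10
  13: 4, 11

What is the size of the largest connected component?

7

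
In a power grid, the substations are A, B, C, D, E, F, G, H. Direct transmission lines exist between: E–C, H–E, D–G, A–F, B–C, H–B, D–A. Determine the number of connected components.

2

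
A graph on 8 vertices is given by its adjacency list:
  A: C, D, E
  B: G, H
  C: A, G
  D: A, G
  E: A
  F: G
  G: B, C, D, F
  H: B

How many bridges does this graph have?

4

The edges on the cycle A-D-G-C-A are not bridges since each lies on that cycle.
But removing B-H disconnects B from H; removing G-F disconnects G from F; removing G-B disconnects G from B; removing A-E disconnects A from E — these are bridges.
That makes 4 bridges.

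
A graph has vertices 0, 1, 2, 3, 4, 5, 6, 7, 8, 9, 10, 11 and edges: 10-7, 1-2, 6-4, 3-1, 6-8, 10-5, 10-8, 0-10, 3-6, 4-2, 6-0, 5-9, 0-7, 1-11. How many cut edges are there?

3

The edges on the cycle 6-0-10-8-6 are not bridges since each lies on that cycle.
But removing 9-5 disconnects 9 from 5; removing 10-5 disconnects 10 from 5; removing 11-1 disconnects 11 from 1 — these are bridges.
That makes 3 bridges.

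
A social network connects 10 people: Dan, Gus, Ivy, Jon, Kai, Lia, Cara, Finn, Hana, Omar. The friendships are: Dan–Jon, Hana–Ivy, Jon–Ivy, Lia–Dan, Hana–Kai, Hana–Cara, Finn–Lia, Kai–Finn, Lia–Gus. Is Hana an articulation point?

Yes

Deleting Hana raises the number of components from 2 to 3, so Hana is a cut vertex.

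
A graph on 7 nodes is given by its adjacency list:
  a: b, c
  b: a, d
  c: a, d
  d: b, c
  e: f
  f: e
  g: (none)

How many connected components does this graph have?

g is isolated — a component by itself.
Starting from e we can reach e, f. That is one component of size 2.
Starting from a we can reach a, b, c, d. That is one component of size 4.
Total: 3 components.

3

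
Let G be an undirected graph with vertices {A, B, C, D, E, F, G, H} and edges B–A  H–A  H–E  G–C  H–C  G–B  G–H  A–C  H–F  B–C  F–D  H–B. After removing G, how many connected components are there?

1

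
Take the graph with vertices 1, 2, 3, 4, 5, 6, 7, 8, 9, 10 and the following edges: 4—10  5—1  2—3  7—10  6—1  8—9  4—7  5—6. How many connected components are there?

4

Starting from 2 we can reach 2, 3. That is one component of size 2.
Starting from 8 we can reach 8, 9. That is one component of size 2.
Starting from 1 we can reach 1, 5, 6. That is one component of size 3.
Starting from 4 we can reach 4, 7, 10. That is one component of size 3.
Total: 4 components.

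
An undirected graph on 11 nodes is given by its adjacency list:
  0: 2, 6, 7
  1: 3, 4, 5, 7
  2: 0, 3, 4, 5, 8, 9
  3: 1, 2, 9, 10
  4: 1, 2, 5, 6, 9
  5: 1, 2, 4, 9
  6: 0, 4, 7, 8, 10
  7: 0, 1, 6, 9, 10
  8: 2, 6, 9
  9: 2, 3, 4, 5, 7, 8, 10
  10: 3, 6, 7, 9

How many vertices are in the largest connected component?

11

Starting from 0 we can reach 0, 1, 2, 3, 4, 5, 6, 7, 8, 9, 10. That is one component of size 11.
The largest has 11 vertices.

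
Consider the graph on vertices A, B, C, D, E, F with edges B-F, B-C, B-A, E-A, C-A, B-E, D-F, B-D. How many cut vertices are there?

1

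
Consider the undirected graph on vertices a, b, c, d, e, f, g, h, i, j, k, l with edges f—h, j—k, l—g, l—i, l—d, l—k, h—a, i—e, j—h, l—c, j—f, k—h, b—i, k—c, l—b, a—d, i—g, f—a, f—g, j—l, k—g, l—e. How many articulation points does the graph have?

0

Removing f, for instance, still leaves 1 component. No single vertex removal increases the component count — the graph has no articulation points.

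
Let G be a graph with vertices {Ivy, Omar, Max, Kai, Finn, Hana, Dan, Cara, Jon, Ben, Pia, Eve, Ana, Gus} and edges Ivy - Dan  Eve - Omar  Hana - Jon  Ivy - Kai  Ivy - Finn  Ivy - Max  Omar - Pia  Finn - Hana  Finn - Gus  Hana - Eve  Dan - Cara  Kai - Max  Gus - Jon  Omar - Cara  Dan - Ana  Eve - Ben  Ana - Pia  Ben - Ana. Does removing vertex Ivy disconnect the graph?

Yes

Deleting Ivy raises the number of components from 1 to 2, so Ivy is a cut vertex.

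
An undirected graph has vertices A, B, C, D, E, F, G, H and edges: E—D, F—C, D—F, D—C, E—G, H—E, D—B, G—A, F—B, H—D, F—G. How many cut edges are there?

The edges on the cycle E-D-F-G-E are not bridges since each lies on that cycle.
But removing G—A disconnects G from A — this is a bridge.

1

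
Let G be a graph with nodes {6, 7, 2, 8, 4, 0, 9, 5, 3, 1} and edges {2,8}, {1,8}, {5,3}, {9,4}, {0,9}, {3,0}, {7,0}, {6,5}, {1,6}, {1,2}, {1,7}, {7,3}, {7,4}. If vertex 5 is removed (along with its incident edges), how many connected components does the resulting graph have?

1

With 5 gone, the remaining components are: {0, 1, 2, 3, 4, 6, 7, 8, 9}.
That is 1 component.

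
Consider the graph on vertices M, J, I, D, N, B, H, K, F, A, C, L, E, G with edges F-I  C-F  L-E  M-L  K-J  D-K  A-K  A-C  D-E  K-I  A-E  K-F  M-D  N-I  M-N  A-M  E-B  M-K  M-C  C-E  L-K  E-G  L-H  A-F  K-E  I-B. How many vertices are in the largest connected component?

14

Starting from A we can reach A, B, C, D, E, F, G, H, I, J, K, L, M, N. That is one component of size 14.
The largest has 14 vertices.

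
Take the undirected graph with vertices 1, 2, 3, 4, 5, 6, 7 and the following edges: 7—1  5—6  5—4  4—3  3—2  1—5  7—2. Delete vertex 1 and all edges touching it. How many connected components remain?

With 1 gone, the remaining components are: {2, 3, 4, 5, 6, 7}.
That is 1 component.

1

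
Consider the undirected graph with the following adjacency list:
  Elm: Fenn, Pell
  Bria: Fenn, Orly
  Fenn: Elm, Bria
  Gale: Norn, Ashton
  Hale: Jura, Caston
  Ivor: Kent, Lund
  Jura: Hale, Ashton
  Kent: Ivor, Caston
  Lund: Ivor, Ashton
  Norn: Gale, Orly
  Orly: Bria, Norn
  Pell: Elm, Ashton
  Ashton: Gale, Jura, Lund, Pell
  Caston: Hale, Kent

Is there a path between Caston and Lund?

Yes

From Caston we can reach Elm, Bria, Fenn, Gale, Hale, Ivor, Jura, Kent, Lund, Norn, Orly, Pell, Ashton, Caston, which includes Lund.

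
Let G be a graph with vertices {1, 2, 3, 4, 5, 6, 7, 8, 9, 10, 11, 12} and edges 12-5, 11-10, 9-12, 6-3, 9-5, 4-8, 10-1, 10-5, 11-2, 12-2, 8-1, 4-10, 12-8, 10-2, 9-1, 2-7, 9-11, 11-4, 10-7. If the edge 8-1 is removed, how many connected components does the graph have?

8 and 1 are still connected via 8-4-10-1, so the component count stays at 2.

2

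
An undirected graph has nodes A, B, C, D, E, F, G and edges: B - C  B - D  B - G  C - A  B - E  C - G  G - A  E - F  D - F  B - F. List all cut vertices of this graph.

B

Removing B increases the component count from 1 to 2, so B is a cut vertex.
By contrast removing G leaves 1 component; it is not a cut vertex. No other vertex is a cut vertex either.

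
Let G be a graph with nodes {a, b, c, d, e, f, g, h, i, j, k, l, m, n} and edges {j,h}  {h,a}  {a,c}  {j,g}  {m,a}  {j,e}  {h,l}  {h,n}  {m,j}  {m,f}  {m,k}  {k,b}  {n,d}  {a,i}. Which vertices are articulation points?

a, h, j, k, m, n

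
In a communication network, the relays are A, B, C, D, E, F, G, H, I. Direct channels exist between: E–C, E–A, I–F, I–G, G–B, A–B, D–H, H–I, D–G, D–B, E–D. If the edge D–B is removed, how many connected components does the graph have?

1

D and B are still connected via D-G-B, so the component count stays at 1.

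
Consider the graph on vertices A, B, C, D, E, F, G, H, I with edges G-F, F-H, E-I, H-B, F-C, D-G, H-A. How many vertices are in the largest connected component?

Starting from E we can reach E, I. That is one component of size 2.
Starting from A we can reach A, B, C, D, F, G, H. That is one component of size 7.
The largest has 7 vertices.

7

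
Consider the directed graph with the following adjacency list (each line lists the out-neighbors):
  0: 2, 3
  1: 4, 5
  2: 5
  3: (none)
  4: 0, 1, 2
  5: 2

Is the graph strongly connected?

No

There is no directed path from 3 to 0, so the graph is not strongly connected.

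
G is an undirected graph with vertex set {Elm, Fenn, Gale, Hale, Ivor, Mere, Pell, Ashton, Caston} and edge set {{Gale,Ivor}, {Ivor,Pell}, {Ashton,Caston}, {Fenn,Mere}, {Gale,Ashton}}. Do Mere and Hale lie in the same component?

The component containing Mere is {Fenn, Mere}, and Hale is not in it.

No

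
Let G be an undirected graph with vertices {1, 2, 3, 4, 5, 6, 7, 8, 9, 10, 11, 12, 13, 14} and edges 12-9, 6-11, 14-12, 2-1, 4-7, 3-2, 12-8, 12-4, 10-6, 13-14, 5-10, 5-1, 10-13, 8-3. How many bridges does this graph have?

The edges on the cycle 5-10-13-14-12-8-3-2-1-5 are not bridges since each lies on that cycle.
But removing 6-11 disconnects 6 from 11; removing 9-12 disconnects 9 from 12; removing 4-12 disconnects 4 from 12; removing 4-7 disconnects 4 from 7 — these are bridges.
In total 5 edges are bridges.

5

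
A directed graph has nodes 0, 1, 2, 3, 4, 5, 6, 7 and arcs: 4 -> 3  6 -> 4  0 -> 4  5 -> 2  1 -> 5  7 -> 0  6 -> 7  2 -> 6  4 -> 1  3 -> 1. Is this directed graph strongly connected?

Yes

From 4 we can reach every vertex (0, 1, 2, 3, 4, 5, 6, 7), and every vertex can reach 4 (0, 1, 2, 3, 4, 5, 6, 7). So the whole graph is one strongly connected component.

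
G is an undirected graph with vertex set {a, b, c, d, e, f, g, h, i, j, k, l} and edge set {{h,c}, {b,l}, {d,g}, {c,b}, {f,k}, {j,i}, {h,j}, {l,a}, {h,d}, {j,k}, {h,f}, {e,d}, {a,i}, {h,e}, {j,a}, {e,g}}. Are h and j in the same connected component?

From h we can reach a, b, c, d, e, f, g, h, i, j, k, l, which includes j.

Yes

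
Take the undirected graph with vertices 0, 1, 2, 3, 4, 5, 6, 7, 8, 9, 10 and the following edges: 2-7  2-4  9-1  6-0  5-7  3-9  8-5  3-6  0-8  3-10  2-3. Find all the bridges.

1-9, 10-3, 2-4, 3-9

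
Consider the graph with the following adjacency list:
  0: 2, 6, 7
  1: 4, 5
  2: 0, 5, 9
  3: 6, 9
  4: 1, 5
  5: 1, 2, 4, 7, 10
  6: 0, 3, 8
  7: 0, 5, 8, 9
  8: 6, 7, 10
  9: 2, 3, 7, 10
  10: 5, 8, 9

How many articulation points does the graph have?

Removing 5 increases the component count from 1 to 2, so 5 is a cut vertex.
By contrast removing 7 leaves 1 component; it is not a cut vertex. No other vertex is a cut vertex either.

1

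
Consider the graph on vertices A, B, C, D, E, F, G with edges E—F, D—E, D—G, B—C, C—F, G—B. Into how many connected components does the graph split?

A is isolated — a component by itself.
Starting from B we can reach B, C, D, E, F, G. That is one component of size 6.
Total: 2 components.

2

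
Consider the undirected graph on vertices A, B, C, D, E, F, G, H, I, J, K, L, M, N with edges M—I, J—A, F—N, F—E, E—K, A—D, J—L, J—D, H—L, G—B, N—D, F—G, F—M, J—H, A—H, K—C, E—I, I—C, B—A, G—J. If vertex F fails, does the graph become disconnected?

Yes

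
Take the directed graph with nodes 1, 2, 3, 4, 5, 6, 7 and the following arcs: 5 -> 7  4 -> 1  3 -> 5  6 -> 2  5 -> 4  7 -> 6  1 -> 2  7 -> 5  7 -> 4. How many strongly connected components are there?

6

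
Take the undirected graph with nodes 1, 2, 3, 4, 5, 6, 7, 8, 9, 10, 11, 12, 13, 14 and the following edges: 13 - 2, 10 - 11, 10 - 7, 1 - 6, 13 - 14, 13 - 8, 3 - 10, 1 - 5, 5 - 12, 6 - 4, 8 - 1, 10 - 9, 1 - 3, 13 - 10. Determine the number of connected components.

Starting from 1 we can reach 1, 2, 3, 4, 5, 6, 7, 8, 9, 10, 11, 12, 13, 14. That is one component of size 14.
Total: 1 component.

1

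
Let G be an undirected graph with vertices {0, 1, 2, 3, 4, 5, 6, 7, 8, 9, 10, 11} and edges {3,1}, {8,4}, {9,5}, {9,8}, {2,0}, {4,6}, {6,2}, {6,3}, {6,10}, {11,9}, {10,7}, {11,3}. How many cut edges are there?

The edges on the cycle 11-9-8-4-6-3-11 are not bridges since each lies on that cycle.
But removing 0-2 disconnects 0 from 2; removing 1-3 disconnects 1 from 3; removing 6-2 disconnects 6 from 2; removing 9-5 disconnects 9 from 5 — these are bridges.
In total 6 edges are bridges.

6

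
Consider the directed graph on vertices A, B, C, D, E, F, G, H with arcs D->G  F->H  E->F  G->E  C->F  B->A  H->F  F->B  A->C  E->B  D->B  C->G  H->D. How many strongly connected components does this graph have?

1

{A, B, C, D, E, F, G, H} are all mutually reachable — one SCC of size 8.
That gives 1 strongly connected component.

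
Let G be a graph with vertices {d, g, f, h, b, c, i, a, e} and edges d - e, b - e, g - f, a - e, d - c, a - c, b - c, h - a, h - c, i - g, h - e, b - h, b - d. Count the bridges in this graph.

The edges on the cycle b-d-e-b are not bridges since each lies on that cycle.
But removing i - g disconnects i from g; removing f - g disconnects f from g — these are bridges.
That makes 2 bridges.

2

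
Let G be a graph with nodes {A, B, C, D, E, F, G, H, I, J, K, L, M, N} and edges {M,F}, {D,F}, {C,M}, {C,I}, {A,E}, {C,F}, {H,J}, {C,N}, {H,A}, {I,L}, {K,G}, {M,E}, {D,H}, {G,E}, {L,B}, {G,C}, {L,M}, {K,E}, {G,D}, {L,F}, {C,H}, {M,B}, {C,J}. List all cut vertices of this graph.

Removing C increases the component count from 1 to 2, so C is a cut vertex.
By contrast removing E leaves 1 component; it is not a cut vertex. No other vertex is a cut vertex either.

C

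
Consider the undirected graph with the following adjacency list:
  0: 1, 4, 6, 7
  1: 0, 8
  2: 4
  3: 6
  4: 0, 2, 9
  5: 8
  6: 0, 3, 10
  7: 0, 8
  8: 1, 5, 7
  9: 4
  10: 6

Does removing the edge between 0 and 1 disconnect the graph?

After removing 0-1, the path 0-7-8-1 still connects them, so the edge is not a bridge.

No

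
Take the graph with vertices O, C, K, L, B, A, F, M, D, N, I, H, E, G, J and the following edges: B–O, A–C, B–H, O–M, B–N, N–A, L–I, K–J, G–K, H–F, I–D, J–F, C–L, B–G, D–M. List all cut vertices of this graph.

Removing B increases the component count from 2 to 3, so B is a cut vertex.
By contrast removing C leaves 2 components; it is not a cut vertex. No other vertex is a cut vertex either.

B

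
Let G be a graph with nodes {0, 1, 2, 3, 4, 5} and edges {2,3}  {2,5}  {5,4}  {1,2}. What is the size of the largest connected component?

0 is isolated — a component by itself.
Starting from 1 we can reach 1, 2, 3, 4, 5. That is one component of size 5.
The largest has 5 vertices.

5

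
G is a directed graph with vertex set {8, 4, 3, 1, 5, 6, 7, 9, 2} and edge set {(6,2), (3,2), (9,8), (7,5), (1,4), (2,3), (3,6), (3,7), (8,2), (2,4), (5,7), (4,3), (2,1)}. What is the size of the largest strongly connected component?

5

{1, 2, 3, 4, 6} are all mutually reachable — one SCC of size 5.
{5, 7} are all mutually reachable — one SCC of size 2.
{8} is an SCC by itself.
{9} is an SCC by itself.
The largest has 5 vertices.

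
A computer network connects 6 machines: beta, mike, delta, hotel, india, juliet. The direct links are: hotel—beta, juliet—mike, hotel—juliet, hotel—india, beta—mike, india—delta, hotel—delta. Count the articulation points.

1

Removing hotel increases the component count from 1 to 2, so hotel is a cut vertex.
By contrast removing delta leaves 1 component; it is not a cut vertex. No other vertex is a cut vertex either.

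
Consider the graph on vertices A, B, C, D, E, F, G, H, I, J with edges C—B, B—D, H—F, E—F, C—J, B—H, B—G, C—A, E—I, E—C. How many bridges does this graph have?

The edges on the cycle E-C-B-H-F-E are not bridges since each lies on that cycle.
But removing B—D disconnects B from D; removing A—C disconnects A from C; removing C—J disconnects C from J; removing B—G disconnects B from G — these are bridges.
In total 5 edges are bridges.

5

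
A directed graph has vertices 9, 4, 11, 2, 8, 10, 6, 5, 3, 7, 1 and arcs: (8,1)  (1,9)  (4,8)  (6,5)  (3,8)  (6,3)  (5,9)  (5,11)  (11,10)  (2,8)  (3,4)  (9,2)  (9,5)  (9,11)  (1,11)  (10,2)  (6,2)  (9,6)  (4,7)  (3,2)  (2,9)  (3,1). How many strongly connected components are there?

2

{1, 2, 3, 4, 5, 6, 8, 9, 10, 11} are all mutually reachable — one SCC of size 10.
{7} is an SCC by itself.
That gives 2 strongly connected components.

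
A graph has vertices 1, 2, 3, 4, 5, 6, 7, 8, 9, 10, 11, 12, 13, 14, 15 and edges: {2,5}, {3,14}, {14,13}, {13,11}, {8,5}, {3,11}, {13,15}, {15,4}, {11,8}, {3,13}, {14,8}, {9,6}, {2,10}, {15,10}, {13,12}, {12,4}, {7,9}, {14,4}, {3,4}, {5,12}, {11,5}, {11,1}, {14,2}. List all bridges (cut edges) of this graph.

1-11, 6-9, 7-9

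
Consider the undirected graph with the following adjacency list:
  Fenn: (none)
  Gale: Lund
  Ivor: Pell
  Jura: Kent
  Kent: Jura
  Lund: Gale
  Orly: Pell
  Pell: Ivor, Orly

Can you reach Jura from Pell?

No

The component containing Pell is {Ivor, Orly, Pell}, and Jura is not in it.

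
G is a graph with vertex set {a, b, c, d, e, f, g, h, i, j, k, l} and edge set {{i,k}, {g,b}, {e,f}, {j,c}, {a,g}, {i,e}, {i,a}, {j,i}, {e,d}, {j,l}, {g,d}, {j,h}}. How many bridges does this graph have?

7

The edges on the cycle i-a-g-d-e-i are not bridges since each lies on that cycle.
But removing j - l disconnects j from l; removing b - g disconnects b from g; removing i - j disconnects i from j; removing f - e disconnects f from e — these are bridges.
In total 7 edges are bridges.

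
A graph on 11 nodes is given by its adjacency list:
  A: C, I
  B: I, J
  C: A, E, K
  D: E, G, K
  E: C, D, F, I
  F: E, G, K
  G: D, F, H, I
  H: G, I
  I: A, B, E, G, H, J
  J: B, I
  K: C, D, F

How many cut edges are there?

0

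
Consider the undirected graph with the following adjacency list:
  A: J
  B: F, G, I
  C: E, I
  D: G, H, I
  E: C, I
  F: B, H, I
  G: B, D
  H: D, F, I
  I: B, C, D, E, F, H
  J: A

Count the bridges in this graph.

The edges on the cycle I-E-C-I are not bridges since each lies on that cycle.
But removing J-A disconnects J from A — this is a bridge.

1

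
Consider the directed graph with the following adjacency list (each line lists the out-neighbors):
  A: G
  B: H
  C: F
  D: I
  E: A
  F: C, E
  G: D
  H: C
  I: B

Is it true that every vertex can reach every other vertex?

Yes

From D we can reach every vertex (A, B, C, D, E, F, G, H, I), and every vertex can reach D (A, B, C, D, E, F, G, H, I). So the whole graph is one strongly connected component.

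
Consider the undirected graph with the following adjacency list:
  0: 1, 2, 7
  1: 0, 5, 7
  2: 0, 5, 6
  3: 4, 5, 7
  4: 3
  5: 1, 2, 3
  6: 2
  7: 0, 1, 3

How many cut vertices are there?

2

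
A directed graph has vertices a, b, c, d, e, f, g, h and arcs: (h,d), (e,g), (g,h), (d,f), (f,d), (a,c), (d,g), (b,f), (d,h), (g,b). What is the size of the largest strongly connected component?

5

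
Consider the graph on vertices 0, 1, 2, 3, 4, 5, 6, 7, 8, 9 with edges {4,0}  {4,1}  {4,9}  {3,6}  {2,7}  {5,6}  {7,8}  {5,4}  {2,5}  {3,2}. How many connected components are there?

Starting from 0 we can reach 0, 1, 2, 3, 4, 5, 6, 7, 8, 9. That is one component of size 10.
Total: 1 component.

1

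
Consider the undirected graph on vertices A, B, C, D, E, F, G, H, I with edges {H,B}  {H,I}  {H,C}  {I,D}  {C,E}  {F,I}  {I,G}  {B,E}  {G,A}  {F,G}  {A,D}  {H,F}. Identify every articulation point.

H

Removing H increases the component count from 1 to 2, so H is a cut vertex.
By contrast removing C leaves 1 component; it is not a cut vertex. No other vertex is a cut vertex either.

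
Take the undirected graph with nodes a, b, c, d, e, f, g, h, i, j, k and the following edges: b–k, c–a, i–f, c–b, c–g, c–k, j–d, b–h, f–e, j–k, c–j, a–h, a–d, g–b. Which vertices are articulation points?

Removing f increases the component count from 2 to 3, so f is a cut vertex.
By contrast removing j leaves 2 components; it is not a cut vertex. No other vertex is a cut vertex either.

f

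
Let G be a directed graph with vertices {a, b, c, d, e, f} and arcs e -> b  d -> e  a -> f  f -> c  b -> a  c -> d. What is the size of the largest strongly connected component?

6

{a, b, c, d, e, f} are all mutually reachable — one SCC of size 6.
The largest has 6 vertices.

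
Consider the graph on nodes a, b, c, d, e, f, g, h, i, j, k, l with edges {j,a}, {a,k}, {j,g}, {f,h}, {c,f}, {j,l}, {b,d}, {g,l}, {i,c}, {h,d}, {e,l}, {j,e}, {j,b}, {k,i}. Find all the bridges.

The edges on the cycle j-g-l-j are not bridges since each lies on that cycle.
Every edge lies on some cycle, so there are no bridges.

none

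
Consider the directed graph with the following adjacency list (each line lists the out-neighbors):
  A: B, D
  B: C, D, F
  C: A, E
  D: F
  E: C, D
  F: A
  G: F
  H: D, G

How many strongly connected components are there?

3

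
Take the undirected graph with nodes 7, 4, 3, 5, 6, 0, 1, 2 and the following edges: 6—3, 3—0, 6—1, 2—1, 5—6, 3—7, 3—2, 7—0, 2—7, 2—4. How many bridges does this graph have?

2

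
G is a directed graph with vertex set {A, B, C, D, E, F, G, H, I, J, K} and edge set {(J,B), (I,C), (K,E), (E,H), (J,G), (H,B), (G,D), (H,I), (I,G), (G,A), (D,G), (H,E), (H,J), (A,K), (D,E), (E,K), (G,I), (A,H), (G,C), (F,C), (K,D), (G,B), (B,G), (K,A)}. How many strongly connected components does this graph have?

3

{A, B, D, E, G, H, I, J, K} are all mutually reachable — one SCC of size 9.
{F} is an SCC by itself.
{C} is an SCC by itself.
That gives 3 strongly connected components.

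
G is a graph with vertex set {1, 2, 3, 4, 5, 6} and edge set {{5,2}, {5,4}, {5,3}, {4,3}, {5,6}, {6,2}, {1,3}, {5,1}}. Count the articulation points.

Removing 5 increases the component count from 1 to 2, so 5 is a cut vertex.
By contrast removing 6 leaves 1 component; it is not a cut vertex. No other vertex is a cut vertex either.

1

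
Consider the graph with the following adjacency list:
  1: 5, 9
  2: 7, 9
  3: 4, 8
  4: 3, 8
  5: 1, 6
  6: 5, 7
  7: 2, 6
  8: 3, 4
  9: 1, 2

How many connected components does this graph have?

2

Starting from 3 we can reach 3, 4, 8. That is one component of size 3.
Starting from 1 we can reach 1, 2, 5, 6, 7, 9. That is one component of size 6.
Total: 2 components.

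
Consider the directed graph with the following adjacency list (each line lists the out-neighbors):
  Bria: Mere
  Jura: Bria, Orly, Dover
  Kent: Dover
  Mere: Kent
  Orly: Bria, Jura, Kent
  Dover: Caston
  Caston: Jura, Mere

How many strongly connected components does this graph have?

{Bria, Jura, Kent, Mere, Orly, Dover, Caston} are all mutually reachable — one SCC of size 7.
That gives 1 strongly connected component.

1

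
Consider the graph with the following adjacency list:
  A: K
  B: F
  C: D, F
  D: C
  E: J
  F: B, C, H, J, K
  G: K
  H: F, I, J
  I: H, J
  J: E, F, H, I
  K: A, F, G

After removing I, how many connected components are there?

With I gone, the remaining components are: {A, B, C, D, E, F, G, H, J, K}.
That is 1 component.

1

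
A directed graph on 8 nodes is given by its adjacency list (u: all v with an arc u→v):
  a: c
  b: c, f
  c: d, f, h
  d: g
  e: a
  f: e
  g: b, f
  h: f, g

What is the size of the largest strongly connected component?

8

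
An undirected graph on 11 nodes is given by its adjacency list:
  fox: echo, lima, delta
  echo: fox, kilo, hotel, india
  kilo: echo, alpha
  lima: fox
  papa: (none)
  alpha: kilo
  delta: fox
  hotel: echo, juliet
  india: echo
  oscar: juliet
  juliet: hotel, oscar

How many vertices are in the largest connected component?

papa is isolated — a component by itself.
Starting from fox we can reach fox, echo, kilo, lima, alpha, delta, hotel, india, oscar, juliet. That is one component of size 10.
The largest has 10 vertices.

10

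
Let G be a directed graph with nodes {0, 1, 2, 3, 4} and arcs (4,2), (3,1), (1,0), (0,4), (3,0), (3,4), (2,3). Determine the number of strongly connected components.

{0, 1, 2, 3, 4} are all mutually reachable — one SCC of size 5.
That gives 1 strongly connected component.

1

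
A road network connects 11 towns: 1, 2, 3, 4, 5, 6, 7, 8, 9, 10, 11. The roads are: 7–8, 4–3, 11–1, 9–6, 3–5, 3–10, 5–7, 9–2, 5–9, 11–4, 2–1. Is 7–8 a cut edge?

Yes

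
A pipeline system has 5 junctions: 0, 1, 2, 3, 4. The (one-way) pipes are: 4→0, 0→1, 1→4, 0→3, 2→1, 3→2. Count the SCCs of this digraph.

{0, 1, 2, 3, 4} are all mutually reachable — one SCC of size 5.
That gives 1 strongly connected component.

1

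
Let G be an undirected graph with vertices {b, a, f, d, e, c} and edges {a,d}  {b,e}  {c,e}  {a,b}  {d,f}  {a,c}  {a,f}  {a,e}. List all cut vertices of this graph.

Removing a increases the component count from 1 to 2, so a is a cut vertex.
By contrast removing b leaves 1 component; it is not a cut vertex. No other vertex is a cut vertex either.

a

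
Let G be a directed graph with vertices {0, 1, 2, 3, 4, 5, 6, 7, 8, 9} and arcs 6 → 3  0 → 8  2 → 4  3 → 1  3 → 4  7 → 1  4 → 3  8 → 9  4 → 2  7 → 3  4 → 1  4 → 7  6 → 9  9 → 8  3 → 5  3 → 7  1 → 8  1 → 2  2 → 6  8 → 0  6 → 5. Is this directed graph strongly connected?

No

There is no directed path from 0 to 1, so the graph is not strongly connected.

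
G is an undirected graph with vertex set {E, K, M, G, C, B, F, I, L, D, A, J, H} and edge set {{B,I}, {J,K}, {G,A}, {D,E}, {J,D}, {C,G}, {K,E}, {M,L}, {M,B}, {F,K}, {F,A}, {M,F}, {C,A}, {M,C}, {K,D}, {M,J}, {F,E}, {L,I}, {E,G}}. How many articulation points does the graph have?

Removing M increases the component count from 2 to 3, so M is a cut vertex.
By contrast removing A leaves 2 components; it is not a cut vertex. No other vertex is a cut vertex either.

1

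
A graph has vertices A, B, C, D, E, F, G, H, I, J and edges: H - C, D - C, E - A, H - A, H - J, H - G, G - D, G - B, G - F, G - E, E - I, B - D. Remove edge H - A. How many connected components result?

H and A are still connected via H-G-E-A, so the component count stays at 1.

1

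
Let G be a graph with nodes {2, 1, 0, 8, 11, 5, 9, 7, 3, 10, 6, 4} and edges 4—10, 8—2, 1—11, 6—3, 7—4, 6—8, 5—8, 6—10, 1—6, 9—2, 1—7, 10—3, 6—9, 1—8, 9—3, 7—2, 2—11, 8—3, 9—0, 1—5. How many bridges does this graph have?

1

The edges on the cycle 1-6-9-2-11-1 are not bridges since each lies on that cycle.
But removing 0—9 disconnects 0 from 9 — this is a bridge.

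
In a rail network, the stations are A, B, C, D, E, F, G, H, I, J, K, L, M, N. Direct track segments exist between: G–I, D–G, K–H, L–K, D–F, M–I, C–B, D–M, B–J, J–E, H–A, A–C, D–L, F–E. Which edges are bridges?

none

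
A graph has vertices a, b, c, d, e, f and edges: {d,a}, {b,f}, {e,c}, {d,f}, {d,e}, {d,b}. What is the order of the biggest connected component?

6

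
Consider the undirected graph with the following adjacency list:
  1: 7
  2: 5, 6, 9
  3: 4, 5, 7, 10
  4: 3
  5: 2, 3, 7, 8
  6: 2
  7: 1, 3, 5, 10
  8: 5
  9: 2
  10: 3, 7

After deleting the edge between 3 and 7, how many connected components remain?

1

3 and 7 are still connected via 3-5-7, so the component count stays at 1.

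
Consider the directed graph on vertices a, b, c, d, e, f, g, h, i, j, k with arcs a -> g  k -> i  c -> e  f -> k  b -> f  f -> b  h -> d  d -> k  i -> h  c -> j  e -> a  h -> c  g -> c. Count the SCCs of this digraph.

4

{a, c, e, g} are all mutually reachable — one SCC of size 4.
{d, h, i, k} are all mutually reachable — one SCC of size 4.
{b, f} are all mutually reachable — one SCC of size 2.
{j} is an SCC by itself.
That gives 4 strongly connected components.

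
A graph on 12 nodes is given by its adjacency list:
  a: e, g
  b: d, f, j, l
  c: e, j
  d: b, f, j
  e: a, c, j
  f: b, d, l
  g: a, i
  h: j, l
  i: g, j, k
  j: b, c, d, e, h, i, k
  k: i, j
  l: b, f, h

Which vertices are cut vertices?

j

Removing j increases the component count from 1 to 2, so j is a cut vertex.
By contrast removing c leaves 1 component; it is not a cut vertex. No other vertex is a cut vertex either.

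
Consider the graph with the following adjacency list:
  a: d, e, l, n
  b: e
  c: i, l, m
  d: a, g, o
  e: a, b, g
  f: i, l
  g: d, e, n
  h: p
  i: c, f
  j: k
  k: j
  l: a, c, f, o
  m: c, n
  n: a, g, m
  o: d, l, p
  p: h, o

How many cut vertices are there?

Removing e increases the component count from 2 to 3, so e is a cut vertex.
Removing o increases the component count from 2 to 3, so o is a cut vertex.
Removing p increases the component count from 2 to 3, so p is a cut vertex.
By contrast removing f leaves 2 components; it is not a cut vertex. No other vertex is a cut vertex either.

3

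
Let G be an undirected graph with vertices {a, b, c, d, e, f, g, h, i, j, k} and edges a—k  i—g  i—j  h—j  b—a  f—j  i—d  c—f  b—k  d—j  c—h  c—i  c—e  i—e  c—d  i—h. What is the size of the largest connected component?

Starting from a we can reach a, b, k. That is one component of size 3.
Starting from c we can reach c, d, e, f, g, h, i, j. That is one component of size 8.
The largest has 8 vertices.

8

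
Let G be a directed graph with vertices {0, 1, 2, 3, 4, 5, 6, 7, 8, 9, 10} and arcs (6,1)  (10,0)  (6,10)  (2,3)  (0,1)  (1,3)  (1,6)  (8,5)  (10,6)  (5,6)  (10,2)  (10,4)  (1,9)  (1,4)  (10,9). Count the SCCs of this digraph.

{0, 1, 6, 10} are all mutually reachable — one SCC of size 4.
{2} is an SCC by itself.
{4} is an SCC by itself.
{3} is an SCC by itself.
{9} is an SCC by itself.
(and 3 more singleton SCCs)
That gives 8 strongly connected components.

8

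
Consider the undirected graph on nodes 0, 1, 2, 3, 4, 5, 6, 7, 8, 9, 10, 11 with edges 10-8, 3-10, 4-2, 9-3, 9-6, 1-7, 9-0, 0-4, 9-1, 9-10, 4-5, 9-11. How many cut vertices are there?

Removing 0 increases the component count from 1 to 2, so 0 is a cut vertex.
Removing 1 increases the component count from 1 to 2, so 1 is a cut vertex.
Removing 4 increases the component count from 1 to 3, so 4 is a cut vertex.
Likewise 9, 10 are cut vertices.
By contrast removing 5 leaves 1 component; it is not a cut vertex. No other vertex is a cut vertex either.

5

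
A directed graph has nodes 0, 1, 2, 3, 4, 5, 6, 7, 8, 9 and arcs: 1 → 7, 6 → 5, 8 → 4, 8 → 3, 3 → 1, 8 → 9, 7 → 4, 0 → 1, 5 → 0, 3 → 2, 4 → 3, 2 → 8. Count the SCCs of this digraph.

5

{1, 2, 3, 4, 7, 8} are all mutually reachable — one SCC of size 6.
{0} is an SCC by itself.
{6} is an SCC by itself.
{5} is an SCC by itself.
{9} is an SCC by itself.
That gives 5 strongly connected components.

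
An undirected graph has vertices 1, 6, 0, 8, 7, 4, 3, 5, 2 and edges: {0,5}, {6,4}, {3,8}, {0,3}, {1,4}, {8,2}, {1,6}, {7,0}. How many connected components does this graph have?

2

Starting from 1 we can reach 1, 4, 6. That is one component of size 3.
Starting from 0 we can reach 0, 2, 3, 5, 7, 8. That is one component of size 6.
Total: 2 components.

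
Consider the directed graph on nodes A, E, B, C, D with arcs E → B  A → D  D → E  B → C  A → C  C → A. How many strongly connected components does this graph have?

{A, B, C, D, E} are all mutually reachable — one SCC of size 5.
That gives 1 strongly connected component.

1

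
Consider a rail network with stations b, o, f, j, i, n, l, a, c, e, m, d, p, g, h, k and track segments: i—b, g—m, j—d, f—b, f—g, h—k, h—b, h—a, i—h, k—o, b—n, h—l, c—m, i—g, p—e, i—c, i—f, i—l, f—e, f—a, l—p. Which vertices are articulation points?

Removing b increases the component count from 2 to 3, so b is a cut vertex.
Removing h increases the component count from 2 to 3, so h is a cut vertex.
Removing k increases the component count from 2 to 3, so k is a cut vertex.
By contrast removing n leaves 2 components; it is not a cut vertex. No other vertex is a cut vertex either.

b, h, k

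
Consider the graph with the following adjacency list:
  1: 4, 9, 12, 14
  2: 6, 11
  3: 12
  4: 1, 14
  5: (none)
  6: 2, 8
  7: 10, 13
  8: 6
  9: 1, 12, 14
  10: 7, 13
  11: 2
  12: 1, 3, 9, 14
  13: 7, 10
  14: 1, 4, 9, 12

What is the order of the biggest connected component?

6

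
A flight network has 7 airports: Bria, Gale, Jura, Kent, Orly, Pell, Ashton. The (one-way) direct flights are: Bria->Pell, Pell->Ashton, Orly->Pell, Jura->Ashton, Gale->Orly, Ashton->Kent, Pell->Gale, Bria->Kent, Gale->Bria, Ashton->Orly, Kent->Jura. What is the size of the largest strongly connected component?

{Bria, Gale, Jura, Kent, Orly, Pell, Ashton} are all mutually reachable — one SCC of size 7.
The largest has 7 vertices.

7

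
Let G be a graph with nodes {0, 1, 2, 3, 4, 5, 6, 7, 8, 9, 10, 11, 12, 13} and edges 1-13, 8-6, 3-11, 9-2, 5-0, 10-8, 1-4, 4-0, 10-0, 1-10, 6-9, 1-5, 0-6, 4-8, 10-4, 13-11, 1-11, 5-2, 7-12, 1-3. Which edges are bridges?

The edges on the cycle 1-13-11-1 are not bridges since each lies on that cycle.
But removing 7-12 disconnects 7 from 12 — this is a bridge.

12-7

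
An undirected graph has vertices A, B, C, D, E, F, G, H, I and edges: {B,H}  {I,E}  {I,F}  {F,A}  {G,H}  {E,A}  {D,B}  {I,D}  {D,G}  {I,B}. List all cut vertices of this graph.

Removing I increases the component count from 2 to 3, so I is a cut vertex.
By contrast removing G leaves 2 components; it is not a cut vertex. No other vertex is a cut vertex either.

I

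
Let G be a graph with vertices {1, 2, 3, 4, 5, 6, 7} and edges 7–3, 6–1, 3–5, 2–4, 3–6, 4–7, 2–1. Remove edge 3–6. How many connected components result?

3 and 6 are still connected via 3-7-4-2-1-6, so the component count stays at 1.

1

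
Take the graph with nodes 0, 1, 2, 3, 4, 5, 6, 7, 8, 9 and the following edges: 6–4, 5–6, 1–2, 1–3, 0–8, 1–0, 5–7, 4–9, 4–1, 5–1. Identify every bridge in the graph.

0-1, 0-8, 1-2, 1-3, 4-9, 5-7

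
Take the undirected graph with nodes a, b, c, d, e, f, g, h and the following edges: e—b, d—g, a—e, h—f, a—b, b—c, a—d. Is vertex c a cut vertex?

No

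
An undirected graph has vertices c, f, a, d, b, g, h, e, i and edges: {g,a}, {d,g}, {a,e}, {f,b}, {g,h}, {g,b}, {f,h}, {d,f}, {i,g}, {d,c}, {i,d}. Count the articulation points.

Removing a increases the component count from 1 to 2, so a is a cut vertex.
Removing d increases the component count from 1 to 2, so d is a cut vertex.
Removing g increases the component count from 1 to 2, so g is a cut vertex.
By contrast removing c leaves 1 component; it is not a cut vertex. No other vertex is a cut vertex either.

3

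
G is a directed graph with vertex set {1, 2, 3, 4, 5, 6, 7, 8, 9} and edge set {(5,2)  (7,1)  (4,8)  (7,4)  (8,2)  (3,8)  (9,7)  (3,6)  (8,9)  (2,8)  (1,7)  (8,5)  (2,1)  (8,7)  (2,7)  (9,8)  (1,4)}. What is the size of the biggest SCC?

7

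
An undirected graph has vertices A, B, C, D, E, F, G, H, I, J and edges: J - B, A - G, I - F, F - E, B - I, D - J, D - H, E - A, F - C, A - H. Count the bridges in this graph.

2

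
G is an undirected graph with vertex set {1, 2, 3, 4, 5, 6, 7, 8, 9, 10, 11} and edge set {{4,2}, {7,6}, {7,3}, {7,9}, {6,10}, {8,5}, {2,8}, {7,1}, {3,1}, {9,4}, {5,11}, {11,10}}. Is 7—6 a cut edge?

After removing 7—6, the path 7-9-4-2-8-5-11-10-6 still connects them, so the edge is not a bridge.

No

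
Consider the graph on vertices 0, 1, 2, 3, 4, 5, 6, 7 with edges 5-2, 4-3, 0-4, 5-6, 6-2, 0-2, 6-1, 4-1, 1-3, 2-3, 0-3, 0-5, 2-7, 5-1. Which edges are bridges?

The edges on the cycle 0-4-3-0 are not bridges since each lies on that cycle.
But removing 7-2 disconnects 7 from 2 — this is a bridge.

2-7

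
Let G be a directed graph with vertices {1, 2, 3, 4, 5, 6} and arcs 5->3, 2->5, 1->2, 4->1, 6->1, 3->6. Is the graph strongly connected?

There is no directed path from 5 to 4, so the graph is not strongly connected.

No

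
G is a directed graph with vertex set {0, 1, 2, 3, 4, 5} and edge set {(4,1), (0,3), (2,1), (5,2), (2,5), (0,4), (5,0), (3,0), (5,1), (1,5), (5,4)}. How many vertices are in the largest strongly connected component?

6

{0, 1, 2, 3, 4, 5} are all mutually reachable — one SCC of size 6.
The largest has 6 vertices.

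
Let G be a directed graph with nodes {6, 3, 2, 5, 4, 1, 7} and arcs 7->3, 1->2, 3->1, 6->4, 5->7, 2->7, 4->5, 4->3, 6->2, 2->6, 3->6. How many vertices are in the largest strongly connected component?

7

{1, 2, 3, 4, 5, 6, 7} are all mutually reachable — one SCC of size 7.
The largest has 7 vertices.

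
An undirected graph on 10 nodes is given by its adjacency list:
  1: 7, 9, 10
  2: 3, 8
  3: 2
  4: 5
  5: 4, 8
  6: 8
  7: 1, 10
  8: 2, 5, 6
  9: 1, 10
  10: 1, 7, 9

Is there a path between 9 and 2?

No

The component containing 9 is {1, 7, 9, 10}, and 2 is not in it.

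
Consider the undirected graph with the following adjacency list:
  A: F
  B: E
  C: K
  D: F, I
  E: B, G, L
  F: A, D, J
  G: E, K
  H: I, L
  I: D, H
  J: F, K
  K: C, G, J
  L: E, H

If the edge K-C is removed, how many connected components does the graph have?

2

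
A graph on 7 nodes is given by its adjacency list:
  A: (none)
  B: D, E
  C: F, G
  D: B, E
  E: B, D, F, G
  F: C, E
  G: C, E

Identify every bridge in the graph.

none

The edges on the cycle E-B-D-E are not bridges since each lies on that cycle.
Every edge lies on some cycle, so there are no bridges.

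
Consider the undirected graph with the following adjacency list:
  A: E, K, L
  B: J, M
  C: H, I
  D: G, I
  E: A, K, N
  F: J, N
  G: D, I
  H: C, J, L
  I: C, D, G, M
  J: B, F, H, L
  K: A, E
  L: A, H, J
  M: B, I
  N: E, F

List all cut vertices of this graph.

Removing I increases the component count from 1 to 2, so I is a cut vertex.
By contrast removing G leaves 1 component; it is not a cut vertex. No other vertex is a cut vertex either.

I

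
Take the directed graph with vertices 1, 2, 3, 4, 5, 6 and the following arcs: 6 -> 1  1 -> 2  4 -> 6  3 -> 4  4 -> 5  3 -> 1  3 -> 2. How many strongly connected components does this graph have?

6

{2} is an SCC by itself.
{1} is an SCC by itself.
{6} is an SCC by itself.
{5} is an SCC by itself.
{3} is an SCC by itself.
(and 1 more singleton SCC)
That gives 6 strongly connected components.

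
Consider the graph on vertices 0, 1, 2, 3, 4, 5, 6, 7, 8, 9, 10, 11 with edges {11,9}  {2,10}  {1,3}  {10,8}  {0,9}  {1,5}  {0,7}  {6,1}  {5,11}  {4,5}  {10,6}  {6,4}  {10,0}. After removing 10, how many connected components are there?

3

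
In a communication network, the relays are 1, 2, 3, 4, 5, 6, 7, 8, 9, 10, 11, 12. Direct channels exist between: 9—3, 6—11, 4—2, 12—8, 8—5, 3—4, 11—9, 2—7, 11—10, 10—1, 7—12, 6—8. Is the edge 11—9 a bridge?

No

After removing 11—9, the path 11-6-8-12-7-2-4-3-9 still connects them, so the edge is not a bridge.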